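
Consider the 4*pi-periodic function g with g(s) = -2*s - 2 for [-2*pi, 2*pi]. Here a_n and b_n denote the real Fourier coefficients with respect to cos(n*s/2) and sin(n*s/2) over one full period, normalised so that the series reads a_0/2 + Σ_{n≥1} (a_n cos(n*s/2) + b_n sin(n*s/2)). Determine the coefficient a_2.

0

a_2 = (1/(2*pi)) ∫_{-2*pi}^{2*pi} g(s) cos(s) ds.
Integrating by parts (boundary term plus one more integral), an antiderivative of (-2*s - 2) cos(s) is -2*s*sin(s) - 2*sin(s) - 2*cos(s); evaluating from -2*pi to 2*pi: ∫_{-2*pi}^{2*pi} (-2*s - 2) cos(s) ds = (-2) - (-2) = 0.
Hence a_2 = (1/(2*pi))·(0) = 0.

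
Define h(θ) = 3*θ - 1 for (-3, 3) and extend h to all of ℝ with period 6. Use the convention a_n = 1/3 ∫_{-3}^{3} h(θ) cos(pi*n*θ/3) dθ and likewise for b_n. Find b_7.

b_7 = 1/3 ∫_{-3}^{3} h(θ) sin(7*pi*θ/3) dθ.
Integrating by parts (boundary term plus one more integral), an antiderivative of (3*θ - 1) sin(7*pi*θ/3) is -9*θ*cos(7*pi*θ/3)/(7*pi) + 27*sin(7*pi*θ/3)/(49*pi**2) + 3*cos(7*pi*θ/3)/(7*pi); evaluating from -3 to 3: ∫_{-3}^{3} (3*θ - 1) sin(7*pi*θ/3) dθ = (24/(7*pi)) - (-30/(7*pi)) = 54/(7*pi).
Hence b_7 = (1/3)·(54/(7*pi)) = 18/(7*pi).

18/(7*pi)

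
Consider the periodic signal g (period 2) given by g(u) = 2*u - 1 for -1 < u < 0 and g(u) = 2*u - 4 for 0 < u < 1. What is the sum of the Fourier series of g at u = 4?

-5/2

u = 4 differs from u = 0 by 2 full period(s), and the series is 2-periodic.
At u = 0 the one-sided limits are g(0^-) = -1 and g(0^+) = -4.
By Dirichlet's theorem the series converges to their average, [(-1) + (-4)]/2 = -5/2.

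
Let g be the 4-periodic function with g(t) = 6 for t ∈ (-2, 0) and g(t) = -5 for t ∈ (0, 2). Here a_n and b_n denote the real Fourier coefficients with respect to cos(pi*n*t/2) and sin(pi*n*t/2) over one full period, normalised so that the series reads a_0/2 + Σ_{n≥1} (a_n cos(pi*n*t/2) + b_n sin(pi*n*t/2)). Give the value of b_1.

-22/pi

b_1 = 1/2 ∫_{-2}^{2} g(t) sin(pi*t/2) dt.
Split the integral at the breakpoints.
Directly, an antiderivative of (6) sin(pi*t/2) is -12*cos(pi*t/2)/pi; evaluating from -2 to 0: ∫_{-2}^{0} (6) sin(pi*t/2) dt = (-12/pi) - (12/pi) = -24/pi.
Directly, an antiderivative of (-5) sin(pi*t/2) is 10*cos(pi*t/2)/pi; evaluating from 0 to 2: ∫_{0}^{2} (-5) sin(pi*t/2) dt = (-10/pi) - (10/pi) = -20/pi.
Summing the pieces and multiplying by (1/2) gives b_1 = -22/pi.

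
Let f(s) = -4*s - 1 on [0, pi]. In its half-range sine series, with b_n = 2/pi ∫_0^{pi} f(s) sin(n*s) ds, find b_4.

b_4 = 2/pi ∫_0^{pi} (-4*s - 1) sin(4*s) ds.
Integrating by parts (boundary term plus one more integral), an antiderivative of (-4*s - 1) sin(4*s) is s*cos(4*s) - sin(4*s)/4 + cos(4*s)/4; evaluating from 0 to pi: ∫_{0}^{pi} (-4*s - 1) sin(4*s) ds = (1/4 + pi) - (1/4) = pi.
Hence b_4 = (2/pi)·(pi) = 2.

2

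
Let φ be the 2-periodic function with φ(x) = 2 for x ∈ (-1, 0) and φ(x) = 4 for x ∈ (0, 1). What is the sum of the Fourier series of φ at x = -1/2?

2

φ is continuous at x = -1/2 with value 2, so the series converges to 2 there.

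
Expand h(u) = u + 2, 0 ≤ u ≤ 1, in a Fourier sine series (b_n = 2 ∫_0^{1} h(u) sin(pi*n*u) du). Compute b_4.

-1/(2*pi)

b_4 = 2 ∫_0^{1} (u + 2) sin(4*pi*u) du.
Integrating by parts (boundary term plus one more integral), an antiderivative of (u + 2) sin(4*pi*u) is -u*cos(4*pi*u)/(4*pi) + sin(4*pi*u)/(16*pi**2) - cos(4*pi*u)/(2*pi); evaluating from 0 to 1: ∫_{0}^{1} (u + 2) sin(4*pi*u) du = (-3/(4*pi)) - (-1/(2*pi)) = -1/(4*pi).
Hence b_4 = 2·(-1/(4*pi)) = -1/(2*pi).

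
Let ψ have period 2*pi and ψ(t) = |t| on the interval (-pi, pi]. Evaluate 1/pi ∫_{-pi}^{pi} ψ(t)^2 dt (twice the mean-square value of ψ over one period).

2*pi**2/3

1/pi ∫_{-pi}^{pi} ψ(t)^2 dt = 1/pi · (2*pi**3/3) = 2*pi**2/3.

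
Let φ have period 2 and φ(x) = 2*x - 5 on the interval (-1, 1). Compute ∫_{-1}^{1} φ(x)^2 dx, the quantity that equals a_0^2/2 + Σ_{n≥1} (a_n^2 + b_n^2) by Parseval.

158/3

∫_{-1}^{1} φ(x)^2 dx = 158/3.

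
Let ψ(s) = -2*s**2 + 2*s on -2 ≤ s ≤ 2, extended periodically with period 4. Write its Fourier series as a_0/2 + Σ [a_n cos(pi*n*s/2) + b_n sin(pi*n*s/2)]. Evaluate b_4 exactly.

b_4 = 1/2 ∫_{-2}^{2} ψ(s) sin(2*pi*s) ds.
Integrating by parts twice (tabular method), an antiderivative of (-2*s**2 + 2*s) sin(2*pi*s) is s**2*cos(2*pi*s)/pi - s*sin(2*pi*s)/pi**2 - s*cos(2*pi*s)/pi + sin(2*pi*s)/(2*pi**2) - cos(2*pi*s)/(2*pi**3); evaluating from -2 to 2: ∫_{-2}^{2} (-2*s**2 + 2*s) sin(2*pi*s) ds = (-1/(2*pi**3) + 2/pi) - (-1/(2*pi**3) + 6/pi) = -4/pi.
Hence b_4 = (1/2)·(-4/pi) = -2/pi.

-2/pi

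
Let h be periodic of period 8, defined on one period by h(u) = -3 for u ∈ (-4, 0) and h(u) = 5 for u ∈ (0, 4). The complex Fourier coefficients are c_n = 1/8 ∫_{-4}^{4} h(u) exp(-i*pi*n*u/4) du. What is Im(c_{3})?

Since h is real-valued, Im(c_{3}) = -1/8 ∫_{-4}^{4} h(u) sin(3*pi*u/4) du = -b_{3}/2.
Split the integral at the breakpoints.
Directly, an antiderivative of (-3) sin(3*pi*u/4) is 4*cos(3*pi*u/4)/pi; evaluating from -4 to 0: ∫_{-4}^{0} (-3) sin(3*pi*u/4) du = (4/pi) - (-4/pi) = 8/pi.
Directly, an antiderivative of (5) sin(3*pi*u/4) is -20*cos(3*pi*u/4)/(3*pi); evaluating from 0 to 4: ∫_{0}^{4} (5) sin(3*pi*u/4) du = (20/(3*pi)) - (-20/(3*pi)) = 40/(3*pi).
So ∫_{-4}^{4} h(u) sin(3*pi*u/4) du = 64/(3*pi).
Hence Im(c_{3}) = (-1/8)·(64/(3*pi)) = -8/(3*pi).

-8/(3*pi)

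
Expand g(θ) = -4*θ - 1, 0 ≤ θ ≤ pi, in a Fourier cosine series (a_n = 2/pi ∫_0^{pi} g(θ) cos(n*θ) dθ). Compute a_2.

0

a_2 = 2/pi ∫_0^{pi} (-4*θ - 1) cos(2*θ) dθ.
Integrating by parts (boundary term plus one more integral), an antiderivative of (-4*θ - 1) cos(2*θ) is -2*θ*sin(2*θ) - sin(2*θ)/2 - cos(2*θ); evaluating from 0 to pi: ∫_{0}^{pi} (-4*θ - 1) cos(2*θ) dθ = (-1) - (-1) = 0.
Hence a_2 = (2/pi)·(0) = 0.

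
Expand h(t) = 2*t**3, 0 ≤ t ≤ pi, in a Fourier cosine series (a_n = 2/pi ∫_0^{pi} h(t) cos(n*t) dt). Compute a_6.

a_6 = 2/pi ∫_0^{pi} (2*t**3) cos(6*t) dt.
Integrating by parts three times (tabular method), an antiderivative of (2*t**3) cos(6*t) is t**3*sin(6*t)/3 + t**2*cos(6*t)/6 - t*sin(6*t)/18 - cos(6*t)/108; evaluating from 0 to pi: ∫_{0}^{pi} (2*t**3) cos(6*t) dt = (-1/108 + pi**2/6) - (-1/108) = pi**2/6.
Hence a_6 = (2/pi)·(pi**2/6) = pi/3.

pi/3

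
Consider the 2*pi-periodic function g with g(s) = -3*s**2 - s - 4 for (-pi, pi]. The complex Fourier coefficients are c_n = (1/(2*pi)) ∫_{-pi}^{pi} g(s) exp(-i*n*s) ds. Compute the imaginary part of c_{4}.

Since g is real-valued, Im(c_{4}) = -(1/(2*pi)) ∫_{-pi}^{pi} g(s) sin(4*s) ds = -b_{4}/2.
Integrating by parts twice (tabular method), an antiderivative of (-3*s**2 - s - 4) sin(4*s) is 3*s**2*cos(4*s)/4 - 3*s*sin(4*s)/8 + s*cos(4*s)/4 - sin(4*s)/16 + 29*cos(4*s)/32; evaluating from -pi to pi: ∫_{-pi}^{pi} (-3*s**2 - s - 4) sin(4*s) ds = (pi/4 + 29/32 + 3*pi**2/4) - (-pi/4 + 29/32 + 3*pi**2/4) = pi/2.
Hence Im(c_{4}) = (-1/(2*pi))·(pi/2) = -1/4.

-1/4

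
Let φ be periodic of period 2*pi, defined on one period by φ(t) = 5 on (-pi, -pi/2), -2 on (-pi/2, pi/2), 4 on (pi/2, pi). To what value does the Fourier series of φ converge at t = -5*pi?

9/2

t = -5*pi differs from t = -pi by -2 full period(s), and the series is 2*pi-periodic.
At t = -pi the one-sided limits are φ(-pi^-) = 4 and φ(-pi^+) = 5.
By Dirichlet's theorem the series converges to their average, [(4) + (5)]/2 = 9/2.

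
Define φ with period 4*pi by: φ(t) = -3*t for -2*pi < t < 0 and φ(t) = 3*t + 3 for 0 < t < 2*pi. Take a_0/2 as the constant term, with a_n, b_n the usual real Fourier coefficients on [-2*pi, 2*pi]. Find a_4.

0

a_4 = (1/(2*pi)) ∫_{-2*pi}^{2*pi} φ(t) cos(2*t) dt.
Split the integral at the breakpoints.
Integrating by parts (boundary term plus one more integral), an antiderivative of (-3*t) cos(2*t) is -3*t*sin(2*t)/2 - 3*cos(2*t)/4; evaluating from -2*pi to 0: ∫_{-2*pi}^{0} (-3*t) cos(2*t) dt = (-3/4) - (-3/4) = 0.
Integrating by parts (boundary term plus one more integral), an antiderivative of (3*t + 3) cos(2*t) is 3*t*sin(2*t)/2 + 3*sin(2*t)/2 + 3*cos(2*t)/4; evaluating from 0 to 2*pi: ∫_{0}^{2*pi} (3*t + 3) cos(2*t) dt = (3/4) - (3/4) = 0.
Summing the pieces and multiplying by (1/(2*pi)) gives a_4 = 0.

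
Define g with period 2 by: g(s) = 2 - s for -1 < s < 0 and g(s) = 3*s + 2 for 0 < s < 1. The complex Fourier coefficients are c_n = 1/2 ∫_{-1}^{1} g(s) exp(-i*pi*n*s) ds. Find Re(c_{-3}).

-4/(9*pi**2)

Since g is real-valued, Re(c_{-3}) = 1/2 ∫_{-1}^{1} g(s) cos(-3*pi*s) ds = a_{3}/2.
Split the integral at the breakpoints.
Integrating by parts (boundary term plus one more integral), an antiderivative of (2 - s) cos(-3*pi*s) is -s*sin(3*pi*s)/(3*pi) + 2*sin(3*pi*s)/(3*pi) - cos(3*pi*s)/(9*pi**2); evaluating from -1 to 0: ∫_{-1}^{0} (2 - s) cos(-3*pi*s) ds = (-1/(9*pi**2)) - (1/(9*pi**2)) = -2/(9*pi**2).
Integrating by parts (boundary term plus one more integral), an antiderivative of (3*s + 2) cos(-3*pi*s) is s*sin(3*pi*s)/pi + 2*sin(3*pi*s)/(3*pi) + cos(3*pi*s)/(3*pi**2); evaluating from 0 to 1: ∫_{0}^{1} (3*s + 2) cos(-3*pi*s) ds = (-1/(3*pi**2)) - (1/(3*pi**2)) = -2/(3*pi**2).
So ∫_{-1}^{1} g(s) cos(-3*pi*s) ds = -8/(9*pi**2).
Hence Re(c_{-3}) = (1/2)·(-8/(9*pi**2)) = -4/(9*pi**2).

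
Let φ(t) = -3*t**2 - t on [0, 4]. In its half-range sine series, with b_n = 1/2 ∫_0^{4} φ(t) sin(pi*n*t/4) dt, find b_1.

-104/pi + 384/pi**3

b_1 = 1/2 ∫_0^{4} (-3*t**2 - t) sin(pi*t/4) dt.
Integrating by parts twice (tabular method), an antiderivative of (-3*t**2 - t) sin(pi*t/4) is 12*t**2*cos(pi*t/4)/pi - 96*t*sin(pi*t/4)/pi**2 + 4*t*cos(pi*t/4)/pi - 16*sin(pi*t/4)/pi**2 - 384*cos(pi*t/4)/pi**3; evaluating from 0 to 4: ∫_{0}^{4} (-3*t**2 - t) sin(pi*t/4) dt = (-208/pi + 384/pi**3) - (-384/pi**3) = -208/pi + 768/pi**3.
Hence b_1 = (1/2)·(-208/pi + 768/pi**3) = -104/pi + 384/pi**3.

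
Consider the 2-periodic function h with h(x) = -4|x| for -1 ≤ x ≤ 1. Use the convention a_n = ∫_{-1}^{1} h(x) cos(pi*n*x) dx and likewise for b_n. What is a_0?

-4

a_0 = ∫_{-1}^{1} h(x) dx = -4.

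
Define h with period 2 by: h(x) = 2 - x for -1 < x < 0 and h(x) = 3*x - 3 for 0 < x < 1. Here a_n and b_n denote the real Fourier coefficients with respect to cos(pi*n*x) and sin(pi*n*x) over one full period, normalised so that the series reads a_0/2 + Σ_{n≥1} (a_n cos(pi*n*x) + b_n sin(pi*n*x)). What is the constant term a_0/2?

a_0 = ∫_{-1}^{1} h(x) dx = 1.
So the constant term a_0/2 = 1/2.

1/2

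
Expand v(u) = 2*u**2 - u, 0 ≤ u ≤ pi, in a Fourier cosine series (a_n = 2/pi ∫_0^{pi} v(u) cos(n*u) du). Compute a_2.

2

a_2 = 2/pi ∫_0^{pi} (2*u**2 - u) cos(2*u) du.
Integrating by parts twice (tabular method), an antiderivative of (2*u**2 - u) cos(2*u) is u**2*sin(2*u) - u*sin(2*u)/2 + u*cos(2*u) - sin(2*u)/2 - cos(2*u)/4; evaluating from 0 to pi: ∫_{0}^{pi} (2*u**2 - u) cos(2*u) du = (-1/4 + pi) - (-1/4) = pi.
Hence a_2 = (2/pi)·(pi) = 2.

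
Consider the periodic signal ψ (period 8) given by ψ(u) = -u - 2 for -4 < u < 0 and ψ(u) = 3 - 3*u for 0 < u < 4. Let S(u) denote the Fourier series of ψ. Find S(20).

u = 20 differs from u = 4 by 2 full period(s), and the series is 8-periodic.
At u = 4 the one-sided limits are ψ(4^-) = -9 and ψ(4^+) = 2.
By Dirichlet's theorem the series converges to their average, [(-9) + (2)]/2 = -7/2.

-7/2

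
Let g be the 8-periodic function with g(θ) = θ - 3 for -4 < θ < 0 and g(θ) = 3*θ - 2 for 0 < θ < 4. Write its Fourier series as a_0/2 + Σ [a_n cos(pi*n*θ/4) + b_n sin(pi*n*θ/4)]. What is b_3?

b_3 = 1/4 ∫_{-4}^{4} g(θ) sin(3*pi*θ/4) dθ.
Split the integral at the breakpoints.
Integrating by parts (boundary term plus one more integral), an antiderivative of (θ - 3) sin(3*pi*θ/4) is -4*θ*cos(3*pi*θ/4)/(3*pi) + 16*sin(3*pi*θ/4)/(9*pi**2) + 4*cos(3*pi*θ/4)/pi; evaluating from -4 to 0: ∫_{-4}^{0} (θ - 3) sin(3*pi*θ/4) dθ = (4/pi) - (-28/(3*pi)) = 40/(3*pi).
Integrating by parts (boundary term plus one more integral), an antiderivative of (3*θ - 2) sin(3*pi*θ/4) is -4*θ*cos(3*pi*θ/4)/pi + 16*sin(3*pi*θ/4)/(3*pi**2) + 8*cos(3*pi*θ/4)/(3*pi); evaluating from 0 to 4: ∫_{0}^{4} (3*θ - 2) sin(3*pi*θ/4) dθ = (40/(3*pi)) - (8/(3*pi)) = 32/(3*pi).
Summing the pieces and multiplying by (1/4) gives b_3 = 6/pi.

6/pi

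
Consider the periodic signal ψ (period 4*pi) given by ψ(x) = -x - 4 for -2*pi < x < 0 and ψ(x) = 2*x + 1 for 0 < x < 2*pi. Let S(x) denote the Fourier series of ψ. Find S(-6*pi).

x = -6*pi differs from x = 2*pi by -2 full period(s), and the series is 4*pi-periodic.
At x = 2*pi the one-sided limits are ψ(2*pi^-) = 1 + 4*pi and ψ(2*pi^+) = -4 + 2*pi.
By Dirichlet's theorem the series converges to their average, [(1 + 4*pi) + (-4 + 2*pi)]/2 = -3/2 + 3*pi.

-3/2 + 3*pi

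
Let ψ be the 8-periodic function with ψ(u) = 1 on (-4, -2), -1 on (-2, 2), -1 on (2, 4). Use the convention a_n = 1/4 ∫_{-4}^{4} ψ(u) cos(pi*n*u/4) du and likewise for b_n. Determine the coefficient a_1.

-2/pi

a_1 = 1/4 ∫_{-4}^{4} ψ(u) cos(pi*u/4) du.
Split the integral at the breakpoints.
Directly, an antiderivative of (1) cos(pi*u/4) is 4*sin(pi*u/4)/pi; evaluating from -4 to -2: ∫_{-4}^{-2} (1) cos(pi*u/4) du = (-4/pi) - (0) = -4/pi.
Directly, an antiderivative of (-1) cos(pi*u/4) is -4*sin(pi*u/4)/pi; evaluating from -2 to 2: ∫_{-2}^{2} (-1) cos(pi*u/4) du = (-4/pi) - (4/pi) = -8/pi.
Directly, an antiderivative of (-1) cos(pi*u/4) is -4*sin(pi*u/4)/pi; evaluating from 2 to 4: ∫_{2}^{4} (-1) cos(pi*u/4) du = (0) - (-4/pi) = 4/pi.
Summing the pieces and multiplying by (1/4) gives a_1 = -2/pi.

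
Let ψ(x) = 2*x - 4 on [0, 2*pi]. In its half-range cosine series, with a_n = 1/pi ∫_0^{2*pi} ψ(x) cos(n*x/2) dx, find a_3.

-16/(9*pi)

a_3 = 1/pi ∫_0^{2*pi} (2*x - 4) cos(3*x/2) dx.
Integrating by parts (boundary term plus one more integral), an antiderivative of (2*x - 4) cos(3*x/2) is 4*x*sin(3*x/2)/3 - 8*sin(3*x/2)/3 + 8*cos(3*x/2)/9; evaluating from 0 to 2*pi: ∫_{0}^{2*pi} (2*x - 4) cos(3*x/2) dx = (-8/9) - (8/9) = -16/9.
Hence a_3 = (1/pi)·(-16/9) = -16/(9*pi).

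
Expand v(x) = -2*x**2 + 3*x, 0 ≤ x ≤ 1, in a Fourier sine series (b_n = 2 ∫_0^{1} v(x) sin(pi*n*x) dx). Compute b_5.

b_5 = 2 ∫_0^{1} (-2*x**2 + 3*x) sin(5*pi*x) dx.
Integrating by parts twice (tabular method), an antiderivative of (-2*x**2 + 3*x) sin(5*pi*x) is 2*x**2*cos(5*pi*x)/(5*pi) - 4*x*sin(5*pi*x)/(25*pi**2) - 3*x*cos(5*pi*x)/(5*pi) + 3*sin(5*pi*x)/(25*pi**2) - 4*cos(5*pi*x)/(125*pi**3); evaluating from 0 to 1: ∫_{0}^{1} (-2*x**2 + 3*x) sin(5*pi*x) dx = ((4 + 25*pi**2)/(125*pi**3)) - (-4/(125*pi**3)) = (8 + 25*pi**2)/(125*pi**3).
Hence b_5 = 2·((8 + 25*pi**2)/(125*pi**3)) = 2*(8 + 25*pi**2)/(125*pi**3).

2*(8 + 25*pi**2)/(125*pi**3)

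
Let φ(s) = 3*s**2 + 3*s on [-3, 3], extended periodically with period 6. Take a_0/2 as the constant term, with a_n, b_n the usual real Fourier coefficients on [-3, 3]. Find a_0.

a_0 = 1/3 ∫_{-3}^{3} φ(s) ds = 1/3 · (54) = 18.

18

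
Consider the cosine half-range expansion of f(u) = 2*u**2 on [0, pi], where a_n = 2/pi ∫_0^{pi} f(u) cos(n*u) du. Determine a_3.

-8/9

a_3 = 2/pi ∫_0^{pi} (2*u**2) cos(3*u) du.
Integrating by parts twice (tabular method), an antiderivative of (2*u**2) cos(3*u) is 2*u**2*sin(3*u)/3 + 4*u*cos(3*u)/9 - 4*sin(3*u)/27; evaluating from 0 to pi: ∫_{0}^{pi} (2*u**2) cos(3*u) du = (-4*pi/9) - (0) = -4*pi/9.
Hence a_3 = (2/pi)·(-4*pi/9) = -8/9.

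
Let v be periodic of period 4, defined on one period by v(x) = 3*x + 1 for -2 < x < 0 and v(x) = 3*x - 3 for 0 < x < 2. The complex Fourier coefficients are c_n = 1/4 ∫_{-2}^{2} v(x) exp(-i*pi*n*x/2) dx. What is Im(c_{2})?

Since v is real-valued, Im(c_{2}) = -1/4 ∫_{-2}^{2} v(x) sin(pi*x) dx = -b_{2}/2.
Split the integral at the breakpoints.
Integrating by parts (boundary term plus one more integral), an antiderivative of (3*x + 1) sin(pi*x) is -3*x*cos(pi*x)/pi + 3*sin(pi*x)/pi**2 - cos(pi*x)/pi; evaluating from -2 to 0: ∫_{-2}^{0} (3*x + 1) sin(pi*x) dx = (-1/pi) - (5/pi) = -6/pi.
Integrating by parts (boundary term plus one more integral), an antiderivative of (3*x - 3) sin(pi*x) is -3*x*cos(pi*x)/pi + 3*sin(pi*x)/pi**2 + 3*cos(pi*x)/pi; evaluating from 0 to 2: ∫_{0}^{2} (3*x - 3) sin(pi*x) dx = (-3/pi) - (3/pi) = -6/pi.
So ∫_{-2}^{2} v(x) sin(pi*x) dx = -12/pi.
Hence Im(c_{2}) = (-1/4)·(-12/pi) = 3/pi.

3/pi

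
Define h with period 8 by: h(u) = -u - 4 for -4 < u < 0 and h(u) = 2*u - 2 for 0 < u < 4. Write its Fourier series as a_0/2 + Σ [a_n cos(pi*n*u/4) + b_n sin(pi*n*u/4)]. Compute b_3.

8/(3*pi)

b_3 = 1/4 ∫_{-4}^{4} h(u) sin(3*pi*u/4) du.
Split the integral at the breakpoints.
Integrating by parts (boundary term plus one more integral), an antiderivative of (-u - 4) sin(3*pi*u/4) is 4*u*cos(3*pi*u/4)/(3*pi) - 16*sin(3*pi*u/4)/(9*pi**2) + 16*cos(3*pi*u/4)/(3*pi); evaluating from -4 to 0: ∫_{-4}^{0} (-u - 4) sin(3*pi*u/4) du = (16/(3*pi)) - (0) = 16/(3*pi).
Integrating by parts (boundary term plus one more integral), an antiderivative of (2*u - 2) sin(3*pi*u/4) is -8*u*cos(3*pi*u/4)/(3*pi) + 32*sin(3*pi*u/4)/(9*pi**2) + 8*cos(3*pi*u/4)/(3*pi); evaluating from 0 to 4: ∫_{0}^{4} (2*u - 2) sin(3*pi*u/4) du = (8/pi) - (8/(3*pi)) = 16/(3*pi).
Summing the pieces and multiplying by (1/4) gives b_3 = 8/(3*pi).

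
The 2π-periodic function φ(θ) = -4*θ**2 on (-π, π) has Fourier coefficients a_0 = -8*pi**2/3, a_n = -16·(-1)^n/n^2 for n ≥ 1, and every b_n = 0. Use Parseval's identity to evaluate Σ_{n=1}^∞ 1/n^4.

Parseval: a_0^2/2 + Σ a_n^2 = (1/π) ∫_{-π}^{π} φ(θ)^2 dθ = 32*pi**4/5.
Subtract a_0^2/2 = 32*pi**4/9: Σ a_n^2 = 128*pi**4/45.
Since a_n^2 = 256/n^4, Σ 1/n^4 = pi**4/90.

pi**4/90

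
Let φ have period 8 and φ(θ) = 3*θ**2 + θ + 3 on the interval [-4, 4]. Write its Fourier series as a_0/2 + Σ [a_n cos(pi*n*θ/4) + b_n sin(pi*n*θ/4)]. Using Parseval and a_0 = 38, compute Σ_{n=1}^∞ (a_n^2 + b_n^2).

6304/15

Parseval: a_0^2/2 + Σ_{n≥1} (a_n^2+b_n^2) = 1/4 ∫_{-4}^{4} φ(θ)^2 dθ = 17134/15.
Subtract a_0^2/2 = 722: Σ (a_n^2+b_n^2) = 6304/15.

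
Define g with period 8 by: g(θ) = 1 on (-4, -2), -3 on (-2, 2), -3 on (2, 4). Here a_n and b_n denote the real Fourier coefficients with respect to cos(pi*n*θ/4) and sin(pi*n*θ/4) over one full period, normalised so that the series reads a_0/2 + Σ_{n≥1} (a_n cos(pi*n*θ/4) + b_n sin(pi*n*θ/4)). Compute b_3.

b_3 = 1/4 ∫_{-4}^{4} g(θ) sin(3*pi*θ/4) dθ.
Split the integral at the breakpoints.
Directly, an antiderivative of (1) sin(3*pi*θ/4) is -4*cos(3*pi*θ/4)/(3*pi); evaluating from -4 to -2: ∫_{-4}^{-2} (1) sin(3*pi*θ/4) dθ = (0) - (4/(3*pi)) = -4/(3*pi).
Directly, an antiderivative of (-3) sin(3*pi*θ/4) is 4*cos(3*pi*θ/4)/pi; evaluating from -2 to 2: ∫_{-2}^{2} (-3) sin(3*pi*θ/4) dθ = (0) - (0) = 0.
Directly, an antiderivative of (-3) sin(3*pi*θ/4) is 4*cos(3*pi*θ/4)/pi; evaluating from 2 to 4: ∫_{2}^{4} (-3) sin(3*pi*θ/4) dθ = (-4/pi) - (0) = -4/pi.
Summing the pieces and multiplying by (1/4) gives b_3 = -4/(3*pi).

-4/(3*pi)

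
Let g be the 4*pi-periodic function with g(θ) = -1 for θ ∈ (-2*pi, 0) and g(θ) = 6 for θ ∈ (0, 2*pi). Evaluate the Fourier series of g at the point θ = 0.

At θ = 0 the one-sided limits are g(0^-) = -1 and g(0^+) = 6.
By Dirichlet's theorem the series converges to their average, [(-1) + (6)]/2 = 5/2.

5/2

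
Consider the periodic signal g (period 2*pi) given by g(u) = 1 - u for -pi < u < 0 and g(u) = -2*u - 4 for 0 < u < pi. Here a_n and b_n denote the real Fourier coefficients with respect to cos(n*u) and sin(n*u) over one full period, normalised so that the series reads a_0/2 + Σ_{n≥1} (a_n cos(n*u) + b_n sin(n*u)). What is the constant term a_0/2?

-3/2 - pi/4

a_0 = 1/pi ∫_{-pi}^{pi} g(u) du = 1/pi · (-pi*(pi + 6)/2) = -3 - pi/2.
So the constant term a_0/2 = -3/2 - pi/4.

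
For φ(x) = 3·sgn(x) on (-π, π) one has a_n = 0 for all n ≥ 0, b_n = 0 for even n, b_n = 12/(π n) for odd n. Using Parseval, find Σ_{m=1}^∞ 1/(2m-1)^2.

Parseval: Σ b_n^2 = (1/π) ∫_{-π}^{π} φ(x)^2 dx = 18.
Only odd n contribute, with b_n^2 = 144/(π^2 n^2), so Σ_{m≥1} 1/(2m-1)^2 = π^2·(18)/144 = pi**2/8.

pi**2/8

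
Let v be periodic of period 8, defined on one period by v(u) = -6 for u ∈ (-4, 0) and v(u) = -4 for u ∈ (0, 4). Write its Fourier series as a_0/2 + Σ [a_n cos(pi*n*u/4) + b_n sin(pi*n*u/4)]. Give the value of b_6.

0

b_6 = 1/4 ∫_{-4}^{4} v(u) sin(3*pi*u/2) du.
Split the integral at the breakpoints.
Directly, an antiderivative of (-6) sin(3*pi*u/2) is 4*cos(3*pi*u/2)/pi; evaluating from -4 to 0: ∫_{-4}^{0} (-6) sin(3*pi*u/2) du = (4/pi) - (4/pi) = 0.
Directly, an antiderivative of (-4) sin(3*pi*u/2) is 8*cos(3*pi*u/2)/(3*pi); evaluating from 0 to 4: ∫_{0}^{4} (-4) sin(3*pi*u/2) du = (8/(3*pi)) - (8/(3*pi)) = 0.
Summing the pieces and multiplying by (1/4) gives b_6 = 0.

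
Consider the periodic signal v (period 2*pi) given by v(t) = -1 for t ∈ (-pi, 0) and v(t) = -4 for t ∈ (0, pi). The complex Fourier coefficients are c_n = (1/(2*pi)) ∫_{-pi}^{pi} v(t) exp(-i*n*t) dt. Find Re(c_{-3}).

Since v is real-valued, Re(c_{-3}) = (1/(2*pi)) ∫_{-pi}^{pi} v(t) cos(-3*t) dt = a_{3}/2.
Split the integral at the breakpoints.
Directly, an antiderivative of (-1) cos(-3*t) is -sin(3*t)/3; evaluating from -pi to 0: ∫_{-pi}^{0} (-1) cos(-3*t) dt = (0) - (0) = 0.
Directly, an antiderivative of (-4) cos(-3*t) is -4*sin(3*t)/3; evaluating from 0 to pi: ∫_{0}^{pi} (-4) cos(-3*t) dt = (0) - (0) = 0.
So ∫_{-pi}^{pi} v(t) cos(-3*t) dt = 0.
Hence Re(c_{-3}) = (1/(2*pi))·(0) = 0.

0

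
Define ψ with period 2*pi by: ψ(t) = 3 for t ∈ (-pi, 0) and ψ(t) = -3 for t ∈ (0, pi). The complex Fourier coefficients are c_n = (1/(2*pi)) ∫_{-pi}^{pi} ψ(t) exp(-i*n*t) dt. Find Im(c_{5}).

Since ψ is real-valued, Im(c_{5}) = -(1/(2*pi)) ∫_{-pi}^{pi} ψ(t) sin(5*t) dt = -b_{5}/2.
ψ is odd and sin(5*t) is odd, so the integrand is even: ∫_{-pi}^{pi} ψ(t) sin(5*t) dt = 2∫_0^{pi} ψ(t) sin(5*t) dt.
Directly, an antiderivative of (-3) sin(5*t) is 3*cos(5*t)/5; evaluating from 0 to pi: ∫_{0}^{pi} (-3) sin(5*t) dt = (-3/5) - (3/5) = -6/5.
So ∫_{-pi}^{pi} ψ(t) sin(5*t) dt = -12/5.
Hence Im(c_{5}) = (-1/(2*pi))·(-12/5) = 6/(5*pi).

6/(5*pi)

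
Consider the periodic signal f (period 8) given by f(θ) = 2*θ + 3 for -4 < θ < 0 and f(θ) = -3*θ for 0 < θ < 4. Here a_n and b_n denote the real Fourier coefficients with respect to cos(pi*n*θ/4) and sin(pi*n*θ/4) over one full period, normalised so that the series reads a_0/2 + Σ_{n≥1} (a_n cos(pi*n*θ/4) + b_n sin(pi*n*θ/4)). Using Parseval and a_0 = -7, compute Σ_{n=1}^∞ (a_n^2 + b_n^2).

179/6

Parseval: a_0^2/2 + Σ_{n≥1} (a_n^2+b_n^2) = 1/4 ∫_{-4}^{4} f(θ)^2 dθ = 163/3.
Subtract a_0^2/2 = 49/2: Σ (a_n^2+b_n^2) = 179/6.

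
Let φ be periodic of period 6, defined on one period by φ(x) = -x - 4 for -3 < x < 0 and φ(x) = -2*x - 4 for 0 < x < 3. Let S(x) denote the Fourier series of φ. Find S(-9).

x = -9 differs from x = -3 by -1 full period(s), and the series is 6-periodic.
At x = -3 the one-sided limits are φ(-3^-) = -10 and φ(-3^+) = -1.
By Dirichlet's theorem the series converges to their average, [(-10) + (-1)]/2 = -11/2.

-11/2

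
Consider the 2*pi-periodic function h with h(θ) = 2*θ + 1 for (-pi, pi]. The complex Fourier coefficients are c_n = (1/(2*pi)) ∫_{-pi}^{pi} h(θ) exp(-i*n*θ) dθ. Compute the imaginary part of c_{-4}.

Since h is real-valued, Im(c_{-4}) = -(1/(2*pi)) ∫_{-pi}^{pi} h(θ) sin(-4*θ) dθ = b_{4}/2.
Integrating by parts (boundary term plus one more integral), an antiderivative of (2*θ + 1) sin(-4*θ) is θ*cos(4*θ)/2 - sin(4*θ)/8 + cos(4*θ)/4; evaluating from -pi to pi: ∫_{-pi}^{pi} (2*θ + 1) sin(-4*θ) dθ = (1/4 + pi/2) - (1/4 - pi/2) = pi.
Hence Im(c_{-4}) = (-1/(2*pi))·(pi) = -1/2.

-1/2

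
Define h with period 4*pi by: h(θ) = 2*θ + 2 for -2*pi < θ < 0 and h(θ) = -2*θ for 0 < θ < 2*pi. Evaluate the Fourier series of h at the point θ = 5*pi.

-2*pi

θ = 5*pi differs from θ = pi by 1 full period(s), and the series is 4*pi-periodic.
h is continuous at θ = pi with value -2*pi, so the series converges to -2*pi there.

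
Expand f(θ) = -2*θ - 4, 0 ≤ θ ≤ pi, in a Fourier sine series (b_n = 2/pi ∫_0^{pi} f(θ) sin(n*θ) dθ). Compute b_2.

b_2 = 2/pi ∫_0^{pi} (-2*θ - 4) sin(2*θ) dθ.
Integrating by parts (boundary term plus one more integral), an antiderivative of (-2*θ - 4) sin(2*θ) is θ*cos(2*θ) - sin(2*θ)/2 + 2*cos(2*θ); evaluating from 0 to pi: ∫_{0}^{pi} (-2*θ - 4) sin(2*θ) dθ = (2 + pi) - (2) = pi.
Hence b_2 = (2/pi)·(pi) = 2.

2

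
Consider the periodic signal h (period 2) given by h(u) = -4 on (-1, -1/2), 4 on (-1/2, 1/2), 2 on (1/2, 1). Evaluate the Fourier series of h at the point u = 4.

u = 4 differs from u = 0 by 2 full period(s), and the series is 2-periodic.
h is continuous at u = 0 with value 4, so the series converges to 4 there.

4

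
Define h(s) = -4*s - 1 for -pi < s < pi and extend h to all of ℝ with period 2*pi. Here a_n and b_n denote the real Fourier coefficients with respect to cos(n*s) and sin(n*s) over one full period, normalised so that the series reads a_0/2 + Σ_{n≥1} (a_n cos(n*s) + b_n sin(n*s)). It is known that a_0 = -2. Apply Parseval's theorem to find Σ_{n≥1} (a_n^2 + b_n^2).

32*pi**2/3

Parseval: a_0^2/2 + Σ_{n≥1} (a_n^2+b_n^2) = 1/pi ∫_{-pi}^{pi} h(s)^2 ds = 2 + 32*pi**2/3.
Subtract a_0^2/2 = 2: Σ (a_n^2+b_n^2) = 32*pi**2/3.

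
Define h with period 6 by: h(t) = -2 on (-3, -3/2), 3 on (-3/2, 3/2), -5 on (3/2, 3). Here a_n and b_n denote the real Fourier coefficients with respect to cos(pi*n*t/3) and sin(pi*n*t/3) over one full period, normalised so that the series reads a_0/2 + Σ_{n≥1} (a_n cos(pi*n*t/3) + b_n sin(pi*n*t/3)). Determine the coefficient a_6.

a_6 = 1/3 ∫_{-3}^{3} h(t) cos(2*pi*t) dt.
Split the integral at the breakpoints.
Directly, an antiderivative of (-2) cos(2*pi*t) is -sin(2*pi*t)/pi; evaluating from -3 to -3/2: ∫_{-3}^{-3/2} (-2) cos(2*pi*t) dt = (0) - (0) = 0.
Directly, an antiderivative of (3) cos(2*pi*t) is 3*sin(2*pi*t)/(2*pi); evaluating from -3/2 to 3/2: ∫_{-3/2}^{3/2} (3) cos(2*pi*t) dt = (0) - (0) = 0.
Directly, an antiderivative of (-5) cos(2*pi*t) is -5*sin(2*pi*t)/(2*pi); evaluating from 3/2 to 3: ∫_{3/2}^{3} (-5) cos(2*pi*t) dt = (0) - (0) = 0.
Summing the pieces and multiplying by (1/3) gives a_6 = 0.

0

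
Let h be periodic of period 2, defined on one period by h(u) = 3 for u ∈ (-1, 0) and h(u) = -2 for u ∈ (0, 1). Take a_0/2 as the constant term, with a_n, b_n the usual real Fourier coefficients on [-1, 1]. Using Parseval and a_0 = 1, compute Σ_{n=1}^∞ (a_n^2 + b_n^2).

Parseval: a_0^2/2 + Σ_{n≥1} (a_n^2+b_n^2) = ∫_{-1}^{1} h(u)^2 du = 13.
Subtract a_0^2/2 = 1/2: Σ (a_n^2+b_n^2) = 25/2.

25/2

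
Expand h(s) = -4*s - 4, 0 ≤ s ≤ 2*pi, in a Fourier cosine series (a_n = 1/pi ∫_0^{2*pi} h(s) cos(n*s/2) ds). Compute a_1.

32/pi

a_1 = 1/pi ∫_0^{2*pi} (-4*s - 4) cos(s/2) ds.
Integrating by parts (boundary term plus one more integral), an antiderivative of (-4*s - 4) cos(s/2) is -8*s*sin(s/2) - 8*sin(s/2) - 16*cos(s/2); evaluating from 0 to 2*pi: ∫_{0}^{2*pi} (-4*s - 4) cos(s/2) ds = (16) - (-16) = 32.
Hence a_1 = (1/pi)·(32) = 32/pi.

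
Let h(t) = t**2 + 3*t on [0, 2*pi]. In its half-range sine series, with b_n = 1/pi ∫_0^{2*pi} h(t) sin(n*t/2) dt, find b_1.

-32/pi + 12 + 8*pi

b_1 = 1/pi ∫_0^{2*pi} (t**2 + 3*t) sin(t/2) dt.
Integrating by parts twice (tabular method), an antiderivative of (t**2 + 3*t) sin(t/2) is -2*t**2*cos(t/2) + 8*t*sin(t/2) - 6*t*cos(t/2) + 12*sin(t/2) + 16*cos(t/2); evaluating from 0 to 2*pi: ∫_{0}^{2*pi} (t**2 + 3*t) sin(t/2) dt = (-16 + 12*pi + 8*pi**2) - (16) = -32 + 12*pi + 8*pi**2.
Hence b_1 = (1/pi)·(-32 + 12*pi + 8*pi**2) = -32/pi + 12 + 8*pi.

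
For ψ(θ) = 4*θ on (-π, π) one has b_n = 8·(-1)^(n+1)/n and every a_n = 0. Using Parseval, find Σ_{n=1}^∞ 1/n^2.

Parseval: Σ b_n^2 = (1/π) ∫_{-π}^{π} ψ(θ)^2 dθ = 32*pi**2/3.
Σ b_n^2 = Σ 64/n^2, so Σ 1/n^2 = (32*pi**2/3)/64 = pi**2/6.

pi**2/6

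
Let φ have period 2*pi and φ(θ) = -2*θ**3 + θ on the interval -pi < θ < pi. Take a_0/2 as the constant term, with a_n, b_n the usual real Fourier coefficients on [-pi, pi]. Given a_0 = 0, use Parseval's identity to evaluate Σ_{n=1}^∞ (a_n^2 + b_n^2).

2*pi**2*(-84*pi**2 + 35 + 60*pi**4)/105

Parseval: a_0^2/2 + Σ_{n≥1} (a_n^2+b_n^2) = 1/pi ∫_{-pi}^{pi} φ(θ)^2 dθ = 2*pi**2*(-84*pi**2 + 35 + 60*pi**4)/105.
Subtract a_0^2/2 = 0: Σ (a_n^2+b_n^2) = 2*pi**2*(-84*pi**2 + 35 + 60*pi**4)/105.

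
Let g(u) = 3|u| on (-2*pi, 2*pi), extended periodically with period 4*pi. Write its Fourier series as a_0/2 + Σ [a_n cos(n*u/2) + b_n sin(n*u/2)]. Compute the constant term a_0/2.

a_0 = (1/(2*pi)) ∫_{-2*pi}^{2*pi} g(u) du = (1/(2*pi)) · (12*pi**2) = 6*pi.
So the constant term a_0/2 = 3*pi.

3*pi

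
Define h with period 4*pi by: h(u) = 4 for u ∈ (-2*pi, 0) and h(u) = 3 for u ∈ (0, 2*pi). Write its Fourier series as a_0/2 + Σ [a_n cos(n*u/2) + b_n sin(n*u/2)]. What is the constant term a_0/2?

7/2

a_0 = (1/(2*pi)) ∫_{-2*pi}^{2*pi} h(u) du = (1/(2*pi)) · (14*pi) = 7.
So the constant term a_0/2 = 7/2.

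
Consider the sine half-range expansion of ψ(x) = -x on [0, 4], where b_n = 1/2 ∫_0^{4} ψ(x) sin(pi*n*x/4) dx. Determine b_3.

b_3 = 1/2 ∫_0^{4} (-x) sin(3*pi*x/4) dx.
Integrating by parts (boundary term plus one more integral), an antiderivative of (-x) sin(3*pi*x/4) is 4*x*cos(3*pi*x/4)/(3*pi) - 16*sin(3*pi*x/4)/(9*pi**2); evaluating from 0 to 4: ∫_{0}^{4} (-x) sin(3*pi*x/4) dx = (-16/(3*pi)) - (0) = -16/(3*pi).
Hence b_3 = (1/2)·(-16/(3*pi)) = -8/(3*pi).

-8/(3*pi)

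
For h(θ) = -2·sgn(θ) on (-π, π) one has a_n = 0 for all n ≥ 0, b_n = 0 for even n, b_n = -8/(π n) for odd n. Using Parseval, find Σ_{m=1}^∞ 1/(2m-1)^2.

pi**2/8

Parseval: Σ b_n^2 = (1/π) ∫_{-π}^{π} h(θ)^2 dθ = 8.
Only odd n contribute, with b_n^2 = 64/(π^2 n^2), so Σ_{m≥1} 1/(2m-1)^2 = π^2·(8)/64 = pi**2/8.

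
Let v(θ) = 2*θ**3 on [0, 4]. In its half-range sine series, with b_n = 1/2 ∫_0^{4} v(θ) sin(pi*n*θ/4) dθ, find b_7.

256*(-6 + 49*pi**2)/(343*pi**3)

b_7 = 1/2 ∫_0^{4} (2*θ**3) sin(7*pi*θ/4) dθ.
Integrating by parts three times (tabular method), an antiderivative of (2*θ**3) sin(7*pi*θ/4) is -8*θ**3*cos(7*pi*θ/4)/(7*pi) + 96*θ**2*sin(7*pi*θ/4)/(49*pi**2) + 768*θ*cos(7*pi*θ/4)/(343*pi**3) - 3072*sin(7*pi*θ/4)/(2401*pi**4); evaluating from 0 to 4: ∫_{0}^{4} (2*θ**3) sin(7*pi*θ/4) dθ = (512*(-6 + 49*pi**2)/(343*pi**3)) - (0) = 512*(-6 + 49*pi**2)/(343*pi**3).
Hence b_7 = (1/2)·(512*(-6 + 49*pi**2)/(343*pi**3)) = 256*(-6 + 49*pi**2)/(343*pi**3).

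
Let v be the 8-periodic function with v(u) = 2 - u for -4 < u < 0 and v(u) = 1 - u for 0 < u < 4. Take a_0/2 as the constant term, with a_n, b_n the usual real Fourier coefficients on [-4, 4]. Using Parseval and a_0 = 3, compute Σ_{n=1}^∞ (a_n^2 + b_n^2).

Parseval: a_0^2/2 + Σ_{n≥1} (a_n^2+b_n^2) = 1/4 ∫_{-4}^{4} v(u)^2 du = 59/3.
Subtract a_0^2/2 = 9/2: Σ (a_n^2+b_n^2) = 91/6.

91/6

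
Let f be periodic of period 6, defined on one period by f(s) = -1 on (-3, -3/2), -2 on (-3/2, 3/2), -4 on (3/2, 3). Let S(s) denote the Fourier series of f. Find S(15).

s = 15 differs from s = 3 by 2 full period(s), and the series is 6-periodic.
At s = 3 the one-sided limits are f(3^-) = -4 and f(3^+) = -1.
By Dirichlet's theorem the series converges to their average, [(-4) + (-1)]/2 = -5/2.

-5/2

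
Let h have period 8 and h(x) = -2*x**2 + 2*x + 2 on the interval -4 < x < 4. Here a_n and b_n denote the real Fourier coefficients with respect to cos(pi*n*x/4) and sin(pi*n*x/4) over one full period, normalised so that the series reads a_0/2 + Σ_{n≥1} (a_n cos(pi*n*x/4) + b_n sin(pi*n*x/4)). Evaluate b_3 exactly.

16/(3*pi)

b_3 = 1/4 ∫_{-4}^{4} h(x) sin(3*pi*x/4) dx.
Integrating by parts twice (tabular method), an antiderivative of (-2*x**2 + 2*x + 2) sin(3*pi*x/4) is 8*x**2*cos(3*pi*x/4)/(3*pi) - 64*x*sin(3*pi*x/4)/(9*pi**2) - 8*x*cos(3*pi*x/4)/(3*pi) + 32*sin(3*pi*x/4)/(9*pi**2) - 8*cos(3*pi*x/4)/(3*pi) - 256*cos(3*pi*x/4)/(27*pi**3); evaluating from -4 to 4: ∫_{-4}^{4} (-2*x**2 + 2*x + 2) sin(3*pi*x/4) dx = (8*(32 - 99*pi**2)/(27*pi**3)) - (8*(32 - 171*pi**2)/(27*pi**3)) = 64/(3*pi).
Hence b_3 = (1/4)·(64/(3*pi)) = 16/(3*pi).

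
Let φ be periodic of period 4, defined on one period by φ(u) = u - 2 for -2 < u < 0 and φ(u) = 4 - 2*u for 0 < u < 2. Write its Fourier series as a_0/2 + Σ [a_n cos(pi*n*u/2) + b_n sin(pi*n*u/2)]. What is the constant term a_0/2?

a_0 = 1/2 ∫_{-2}^{2} φ(u) du = 1/2 · (-2) = -1.
So the constant term a_0/2 = -1/2.

-1/2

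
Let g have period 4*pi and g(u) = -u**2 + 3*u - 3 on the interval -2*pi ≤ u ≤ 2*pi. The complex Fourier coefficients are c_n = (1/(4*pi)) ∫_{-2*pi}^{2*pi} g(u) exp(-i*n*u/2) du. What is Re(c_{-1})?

8

Since g is real-valued, Re(c_{-1}) = (1/(4*pi)) ∫_{-2*pi}^{2*pi} g(u) cos(-u/2) du = a_{1}/2.
Integrating by parts twice (tabular method), an antiderivative of (-u**2 + 3*u - 3) cos(-u/2) is -2*u**2*sin(u/2) + 6*u*sin(u/2) - 8*u*cos(u/2) + 10*sin(u/2) + 12*cos(u/2); evaluating from -2*pi to 2*pi: ∫_{-2*pi}^{2*pi} (-u**2 + 3*u - 3) cos(-u/2) du = (-12 + 16*pi) - (-16*pi - 12) = 32*pi.
Hence Re(c_{-1}) = (1/(4*pi))·(32*pi) = 8.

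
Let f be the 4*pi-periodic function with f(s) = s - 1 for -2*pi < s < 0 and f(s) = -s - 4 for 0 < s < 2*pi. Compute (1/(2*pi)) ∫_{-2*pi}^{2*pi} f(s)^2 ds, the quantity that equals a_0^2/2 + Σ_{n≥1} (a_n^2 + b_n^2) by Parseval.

17 + 8*pi**2/3 + 10*pi

(1/(2*pi)) ∫_{-2*pi}^{2*pi} f(s)^2 ds = (1/(2*pi)) · (2*pi*(51 + 8*pi**2 + 30*pi)/3) = 17 + 8*pi**2/3 + 10*pi.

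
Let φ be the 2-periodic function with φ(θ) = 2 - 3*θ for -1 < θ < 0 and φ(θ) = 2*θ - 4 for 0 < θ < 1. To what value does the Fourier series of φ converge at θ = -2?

-1

θ = -2 differs from θ = 0 by -1 full period(s), and the series is 2-periodic.
At θ = 0 the one-sided limits are φ(0^-) = 2 and φ(0^+) = -4.
By Dirichlet's theorem the series converges to their average, [(2) + (-4)]/2 = -1.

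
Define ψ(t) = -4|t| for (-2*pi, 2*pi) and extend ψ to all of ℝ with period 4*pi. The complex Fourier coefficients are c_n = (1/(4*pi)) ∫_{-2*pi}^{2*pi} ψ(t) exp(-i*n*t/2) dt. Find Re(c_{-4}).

Since ψ is real-valued, Re(c_{-4}) = (1/(4*pi)) ∫_{-2*pi}^{2*pi} ψ(t) cos(-2*t) dt = a_{4}/2.
ψ is even and cos(-2*t) is even, so the integrand is even: ∫_{-2*pi}^{2*pi} ψ(t) cos(-2*t) dt = 2∫_0^{2*pi} ψ(t) cos(-2*t) dt.
Integrating by parts (boundary term plus one more integral), an antiderivative of (-4*t) cos(-2*t) is -2*t*sin(2*t) - cos(2*t); evaluating from 0 to 2*pi: ∫_{0}^{2*pi} (-4*t) cos(-2*t) dt = (-1) - (-1) = 0.
So ∫_{-2*pi}^{2*pi} ψ(t) cos(-2*t) dt = 0.
Hence Re(c_{-4}) = (1/(4*pi))·(0) = 0.

0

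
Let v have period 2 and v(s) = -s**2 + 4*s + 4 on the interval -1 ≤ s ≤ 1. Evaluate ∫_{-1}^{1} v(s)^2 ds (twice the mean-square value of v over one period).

∫_{-1}^{1} v(s)^2 ds = 566/15.

566/15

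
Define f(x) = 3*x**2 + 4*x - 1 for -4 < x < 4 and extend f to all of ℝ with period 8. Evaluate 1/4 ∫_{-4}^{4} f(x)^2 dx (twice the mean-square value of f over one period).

1/4 ∫_{-4}^{4} f(x)^2 dx = 1/4 · (61816/15) = 15454/15.

15454/15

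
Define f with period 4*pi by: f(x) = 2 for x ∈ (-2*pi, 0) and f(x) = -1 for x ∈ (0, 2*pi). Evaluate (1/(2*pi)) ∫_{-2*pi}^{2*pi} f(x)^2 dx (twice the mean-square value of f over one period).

5

(1/(2*pi)) ∫_{-2*pi}^{2*pi} f(x)^2 dx = (1/(2*pi)) · (10*pi) = 5.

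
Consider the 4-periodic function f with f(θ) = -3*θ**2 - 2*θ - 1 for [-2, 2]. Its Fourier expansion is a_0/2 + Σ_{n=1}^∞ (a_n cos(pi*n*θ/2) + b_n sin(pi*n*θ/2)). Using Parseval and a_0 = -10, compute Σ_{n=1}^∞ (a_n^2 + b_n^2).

544/15

Parseval: a_0^2/2 + Σ_{n≥1} (a_n^2+b_n^2) = 1/2 ∫_{-2}^{2} f(θ)^2 dθ = 1294/15.
Subtract a_0^2/2 = 50: Σ (a_n^2+b_n^2) = 544/15.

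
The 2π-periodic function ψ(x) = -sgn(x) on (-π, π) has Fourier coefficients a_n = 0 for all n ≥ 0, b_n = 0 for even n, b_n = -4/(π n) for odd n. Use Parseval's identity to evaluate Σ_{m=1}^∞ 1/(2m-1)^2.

Parseval: Σ b_n^2 = (1/π) ∫_{-π}^{π} ψ(x)^2 dx = 2.
Only odd n contribute, with b_n^2 = 16/(π^2 n^2), so Σ_{m≥1} 1/(2m-1)^2 = π^2·(2)/16 = pi**2/8.

pi**2/8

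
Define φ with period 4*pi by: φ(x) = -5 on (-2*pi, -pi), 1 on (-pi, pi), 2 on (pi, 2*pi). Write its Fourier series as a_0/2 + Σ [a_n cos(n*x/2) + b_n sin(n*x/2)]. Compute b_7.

b_7 = (1/(2*pi)) ∫_{-2*pi}^{2*pi} φ(x) sin(7*x/2) dx.
Split the integral at the breakpoints.
Directly, an antiderivative of (-5) sin(7*x/2) is 10*cos(7*x/2)/7; evaluating from -2*pi to -pi: ∫_{-2*pi}^{-pi} (-5) sin(7*x/2) dx = (0) - (-10/7) = 10/7.
Directly, an antiderivative of (1) sin(7*x/2) is -2*cos(7*x/2)/7; evaluating from -pi to pi: ∫_{-pi}^{pi} (1) sin(7*x/2) dx = (0) - (0) = 0.
Directly, an antiderivative of (2) sin(7*x/2) is -4*cos(7*x/2)/7; evaluating from pi to 2*pi: ∫_{pi}^{2*pi} (2) sin(7*x/2) dx = (4/7) - (0) = 4/7.
Summing the pieces and multiplying by (1/(2*pi)) gives b_7 = 1/pi.

1/pi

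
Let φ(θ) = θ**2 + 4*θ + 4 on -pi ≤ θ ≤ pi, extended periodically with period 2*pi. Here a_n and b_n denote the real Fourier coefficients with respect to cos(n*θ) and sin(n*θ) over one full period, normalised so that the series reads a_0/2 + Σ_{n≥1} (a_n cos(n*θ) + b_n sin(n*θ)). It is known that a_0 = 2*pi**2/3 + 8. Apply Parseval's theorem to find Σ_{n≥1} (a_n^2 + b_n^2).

8*pi**2*(pi**2 + 60)/45

Parseval: a_0^2/2 + Σ_{n≥1} (a_n^2+b_n^2) = 1/pi ∫_{-pi}^{pi} φ(θ)^2 dθ = 32 + 2*pi**4/5 + 16*pi**2.
Subtract a_0^2/2 = 2*(pi**2 + 12)**2/9: Σ (a_n^2+b_n^2) = 8*pi**2*(pi**2 + 60)/45.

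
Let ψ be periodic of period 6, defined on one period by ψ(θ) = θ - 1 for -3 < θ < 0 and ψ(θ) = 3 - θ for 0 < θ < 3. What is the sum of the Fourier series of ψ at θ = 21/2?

-5/2

θ = 21/2 differs from θ = -3/2 by 2 full period(s), and the series is 6-periodic.
ψ is continuous at θ = -3/2 with value -5/2, so the series converges to -5/2 there.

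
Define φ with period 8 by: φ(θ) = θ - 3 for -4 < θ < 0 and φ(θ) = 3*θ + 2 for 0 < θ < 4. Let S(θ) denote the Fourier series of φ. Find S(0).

-1/2

At θ = 0 the one-sided limits are φ(0^-) = -3 and φ(0^+) = 2.
By Dirichlet's theorem the series converges to their average, [(-3) + (2)]/2 = -1/2.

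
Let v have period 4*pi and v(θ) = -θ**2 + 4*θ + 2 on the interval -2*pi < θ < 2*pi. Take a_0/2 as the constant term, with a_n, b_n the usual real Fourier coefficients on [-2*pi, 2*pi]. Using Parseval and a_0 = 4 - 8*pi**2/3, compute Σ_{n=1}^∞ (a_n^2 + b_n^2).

Parseval: a_0^2/2 + Σ_{n≥1} (a_n^2+b_n^2) = (1/(2*pi)) ∫_{-2*pi}^{2*pi} v(θ)^2 dθ = 8 + 32*pi**2 + 32*pi**4/5.
Subtract a_0^2/2 = 8*(3 - 2*pi**2)**2/9: Σ (a_n^2+b_n^2) = 128*pi**2*(pi**2 + 15)/45.

128*pi**2*(pi**2 + 15)/45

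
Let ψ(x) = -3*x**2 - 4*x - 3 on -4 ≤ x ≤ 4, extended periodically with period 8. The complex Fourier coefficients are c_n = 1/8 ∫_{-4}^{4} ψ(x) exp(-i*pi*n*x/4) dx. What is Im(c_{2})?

Since ψ is real-valued, Im(c_{2}) = -1/8 ∫_{-4}^{4} ψ(x) sin(pi*x/2) dx = -b_{2}/2.
Integrating by parts twice (tabular method), an antiderivative of (-3*x**2 - 4*x - 3) sin(pi*x/2) is 6*x**2*cos(pi*x/2)/pi - 24*x*sin(pi*x/2)/pi**2 + 8*x*cos(pi*x/2)/pi - 16*sin(pi*x/2)/pi**2 - 48*cos(pi*x/2)/pi**3 + 6*cos(pi*x/2)/pi; evaluating from -4 to 4: ∫_{-4}^{4} (-3*x**2 - 4*x - 3) sin(pi*x/2) dx = (-48/pi**3 + 134/pi) - (-48/pi**3 + 70/pi) = 64/pi.
Hence Im(c_{2}) = (-1/8)·(64/pi) = -8/pi.

-8/pi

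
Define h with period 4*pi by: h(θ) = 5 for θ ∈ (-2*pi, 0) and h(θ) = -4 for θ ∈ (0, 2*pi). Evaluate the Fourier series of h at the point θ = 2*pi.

At θ = 2*pi the one-sided limits are h(2*pi^-) = -4 and h(2*pi^+) = 5.
By Dirichlet's theorem the series converges to their average, [(-4) + (5)]/2 = 1/2.

1/2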